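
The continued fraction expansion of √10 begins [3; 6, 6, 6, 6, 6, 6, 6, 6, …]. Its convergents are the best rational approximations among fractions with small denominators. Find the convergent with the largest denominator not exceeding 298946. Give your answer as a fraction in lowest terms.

a_0 = 3: 3/1  (≤ bound)
a_1 = 6: 19/6  (≤ bound)
a_2 = 6: 117/37  (≤ bound)
a_3 = 6: 721/228  (≤ bound)
a_4 = 6: 4443/1405  (≤ bound)
a_5 = 6: 27379/8658  (≤ bound)
a_6 = 6: 168717/53353  (≤ bound)
a_7 = 6: 1039681/328776  (> 298946, stop)

168717/53353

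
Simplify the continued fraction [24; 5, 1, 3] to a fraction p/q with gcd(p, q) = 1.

Start with 3.
1 + 1/(3/1) = 1 + 1/3 = 4/3
5 + 1/(4/3) = 5 + 3/4 = 23/4
24 + 1/(23/4) = 24 + 4/23 = 556/23

556/23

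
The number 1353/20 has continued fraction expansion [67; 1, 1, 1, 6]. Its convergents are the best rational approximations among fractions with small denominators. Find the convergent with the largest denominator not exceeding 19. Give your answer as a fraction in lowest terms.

a_0 = 67: 67/1  (≤ bound)
a_1 = 1: 68/1  (≤ bound)
a_2 = 1: 135/2  (≤ bound)
a_3 = 1: 203/3  (≤ bound)
a_4 = 6: 1353/20  (> 19, stop)

203/3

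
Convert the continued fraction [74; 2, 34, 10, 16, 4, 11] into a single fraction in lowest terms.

Work from the innermost term outward:
Start with 11.
4 + 1/(11/1) = 4 + 1/11 = 45/11
16 + 1/(45/11) = 16 + 11/45 = 731/45
10 + 1/(731/45) = 10 + 45/731 = 7355/731
34 + 1/(7355/731) = 34 + 731/7355 = 250801/7355
2 + 1/(250801/7355) = 2 + 7355/250801 = 508957/250801
74 + 1/(508957/250801) = 74 + 250801/508957 = 37913619/508957

37913619/508957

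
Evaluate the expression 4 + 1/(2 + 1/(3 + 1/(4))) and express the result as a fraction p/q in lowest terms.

Use the convergent recurrence hₖ = aₖ·hₖ₋₁ + hₖ₋₂ (and likewise for the denominators kₖ):
a_0 = 4: 4/1
a_1 = 2: 9/2
a_2 = 3: 31/7
a_3 = 4: 133/30

133/30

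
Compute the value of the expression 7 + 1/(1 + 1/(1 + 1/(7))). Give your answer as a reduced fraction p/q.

Use the convergent recurrence hₖ = aₖ·hₖ₋₁ + hₖ₋₂ (and likewise for the denominators kₖ):
a_0 = 7: 7/1
a_1 = 1: 8/1
a_2 = 1: 15/2
a_3 = 7: 113/15

113/15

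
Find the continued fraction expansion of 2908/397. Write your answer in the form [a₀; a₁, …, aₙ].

Repeatedly divide and take the remainder:
⌊2908/397⌋ = 7, remainder 129
⌊397/129⌋ = 3, remainder 10
⌊129/10⌋ = 12, remainder 9
⌊10/9⌋ = 1, remainder 1
⌊9/1⌋ = 9, remainder 0

[7; 3, 12, 1, 9]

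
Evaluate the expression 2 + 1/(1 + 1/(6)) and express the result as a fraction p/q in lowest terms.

a_0 = 2: 2/1
a_1 = 1: 3/1
a_2 = 6: 20/7

20/7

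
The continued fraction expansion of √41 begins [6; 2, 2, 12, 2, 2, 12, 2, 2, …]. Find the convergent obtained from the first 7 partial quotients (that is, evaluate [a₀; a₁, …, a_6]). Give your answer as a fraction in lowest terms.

Work from the innermost term outward:
Start with 12.
2 + 1/(12/1) = 2 + 1/12 = 25/12
2 + 1/(25/12) = 2 + 12/25 = 62/25
12 + 1/(62/25) = 12 + 25/62 = 769/62
2 + 1/(769/62) = 2 + 62/769 = 1600/769
2 + 1/(1600/769) = 2 + 769/1600 = 3969/1600
6 + 1/(3969/1600) = 6 + 1600/3969 = 25414/3969

25414/3969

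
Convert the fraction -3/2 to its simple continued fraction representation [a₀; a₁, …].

⌊-3/2⌋ = -2, remainder 1
⌊2/1⌋ = 2, remainder 0

[-2; 2]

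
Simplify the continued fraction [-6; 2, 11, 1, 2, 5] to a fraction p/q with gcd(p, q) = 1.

a_0 = -6: -6/1
a_1 = 2: -11/2
a_2 = 11: -127/23
a_3 = 1: -138/25
a_4 = 2: -403/73
a_5 = 5: -2153/390

-2153/390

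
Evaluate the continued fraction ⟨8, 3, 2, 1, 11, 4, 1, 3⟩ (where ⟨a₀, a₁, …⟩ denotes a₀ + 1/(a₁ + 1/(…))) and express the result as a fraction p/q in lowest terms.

Start with 3.
1 + 1/(3/1) = 1 + 1/3 = 4/3
4 + 1/(4/3) = 4 + 3/4 = 19/4
11 + 1/(19/4) = 11 + 4/19 = 213/19
1 + 1/(213/19) = 1 + 19/213 = 232/213
2 + 1/(232/213) = 2 + 213/232 = 677/232
3 + 1/(677/232) = 3 + 232/677 = 2263/677
8 + 1/(2263/677) = 8 + 677/2263 = 18781/2263

18781/2263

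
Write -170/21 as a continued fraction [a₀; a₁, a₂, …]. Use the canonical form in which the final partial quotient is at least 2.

⌊-170/21⌋ = -9, remainder 19
⌊21/19⌋ = 1, remainder 2
⌊19/2⌋ = 9, remainder 1
⌊2/1⌋ = 2, remainder 0

[-9; 1, 9, 2]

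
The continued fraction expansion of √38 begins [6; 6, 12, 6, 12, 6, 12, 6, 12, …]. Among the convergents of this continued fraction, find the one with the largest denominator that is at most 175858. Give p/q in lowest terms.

a_0 = 6: 6/1  (≤ bound)
a_1 = 6: 37/6  (≤ bound)
a_2 = 12: 450/73  (≤ bound)
a_3 = 6: 2737/444  (≤ bound)
a_4 = 12: 33294/5401  (≤ bound)
a_5 = 6: 202501/32850  (≤ bound)
a_6 = 12: 2463306/399601  (> 175858, stop)

202501/32850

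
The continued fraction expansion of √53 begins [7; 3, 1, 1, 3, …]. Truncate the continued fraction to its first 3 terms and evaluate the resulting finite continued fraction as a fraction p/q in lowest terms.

29/4

a_0 = 7: 7/1
a_1 = 3: 22/3
a_2 = 1: 29/4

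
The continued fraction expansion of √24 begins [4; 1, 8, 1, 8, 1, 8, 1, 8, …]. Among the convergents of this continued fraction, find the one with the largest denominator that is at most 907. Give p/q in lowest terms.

List convergents until the denominator exceeds the bound:
a_0 = 4: 4/1  (≤ bound)
a_1 = 1: 5/1  (≤ bound)
a_2 = 8: 44/9  (≤ bound)
a_3 = 1: 49/10  (≤ bound)
a_4 = 8: 436/89  (≤ bound)
a_5 = 1: 485/99  (≤ bound)
a_6 = 8: 4316/881  (≤ bound)
a_7 = 1: 4801/980  (> 907, stop)

4316/881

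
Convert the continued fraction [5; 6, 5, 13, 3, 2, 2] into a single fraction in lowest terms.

Compute successive convergents:
a_0 = 5: 5/1
a_1 = 6: 31/6
a_2 = 5: 160/31
a_3 = 13: 2111/409
a_4 = 3: 6493/1258
a_5 = 2: 15097/2925
a_6 = 2: 36687/7108

36687/7108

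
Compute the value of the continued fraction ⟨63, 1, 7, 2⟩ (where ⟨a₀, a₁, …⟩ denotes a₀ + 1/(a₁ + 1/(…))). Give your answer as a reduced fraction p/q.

a_0 = 63: 63/1
a_1 = 1: 64/1
a_2 = 7: 511/8
a_3 = 2: 1086/17

1086/17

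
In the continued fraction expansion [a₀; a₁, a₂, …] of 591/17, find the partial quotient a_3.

4

⌊591/17⌋ = 34, remainder 13
⌊17/13⌋ = 1, remainder 4
⌊13/4⌋ = 3, remainder 1
⌊4/1⌋ = 4, remainder 0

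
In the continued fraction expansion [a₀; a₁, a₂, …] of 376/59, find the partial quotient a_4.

⌊376/59⌋ = 6, remainder 22
⌊59/22⌋ = 2, remainder 15
⌊22/15⌋ = 1, remainder 7
⌊15/7⌋ = 2, remainder 1
⌊7/1⌋ = 7, remainder 0

7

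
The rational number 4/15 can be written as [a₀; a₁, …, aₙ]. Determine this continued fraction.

Apply division with remainder until the remainder is 0:
4 ÷ 15 → quotient 0, remainder 4
15 ÷ 4 → quotient 3, remainder 3
4 ÷ 3 → quotient 1, remainder 1
3 ÷ 1 → quotient 3, remainder 0

[0; 3, 1, 3]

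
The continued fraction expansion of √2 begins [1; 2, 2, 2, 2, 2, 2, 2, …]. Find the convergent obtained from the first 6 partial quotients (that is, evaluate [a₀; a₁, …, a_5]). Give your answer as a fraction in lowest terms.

99/70

a_0 = 1: 1/1
a_1 = 2: 3/2
a_2 = 2: 7/5
a_3 = 2: 17/12
a_4 = 2: 41/29
a_5 = 2: 99/70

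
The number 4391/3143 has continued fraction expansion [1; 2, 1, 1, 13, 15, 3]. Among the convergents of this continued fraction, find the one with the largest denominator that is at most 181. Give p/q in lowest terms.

95/68

List convergents until the denominator exceeds the bound:
a_0 = 1: 1/1  (≤ bound)
a_1 = 2: 3/2  (≤ bound)
a_2 = 1: 4/3  (≤ bound)
a_3 = 1: 7/5  (≤ bound)
a_4 = 13: 95/68  (≤ bound)
a_5 = 15: 1432/1025  (> 181, stop)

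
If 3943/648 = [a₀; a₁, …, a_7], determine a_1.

3943 = 6·648 + 55, so a_0 = 6
648 = 11·55 + 43, so a_1 = 11

11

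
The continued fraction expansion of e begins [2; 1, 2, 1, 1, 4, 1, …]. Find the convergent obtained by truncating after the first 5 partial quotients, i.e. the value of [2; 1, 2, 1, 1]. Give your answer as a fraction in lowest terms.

Starting at the tail and folding back:
Start with 1.
1 + 1/(1/1) = 1 + 1/1 = 2/1
2 + 1/(2/1) = 2 + 1/2 = 5/2
1 + 1/(5/2) = 1 + 2/5 = 7/5
2 + 1/(7/5) = 2 + 5/7 = 19/7

19/7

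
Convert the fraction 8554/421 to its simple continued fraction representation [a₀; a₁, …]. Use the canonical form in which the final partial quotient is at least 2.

[20; 3, 7, 19]

⌊8554/421⌋ = 20, remainder 134
⌊421/134⌋ = 3, remainder 19
⌊134/19⌋ = 7, remainder 1
⌊19/1⌋ = 19, remainder 0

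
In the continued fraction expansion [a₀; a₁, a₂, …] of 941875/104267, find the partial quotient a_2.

32

Repeatedly divide and take the remainder:
⌊941875/104267⌋ = 9, remainder 3472
⌊104267/3472⌋ = 30, remainder 107
⌊3472/107⌋ = 32, remainder 48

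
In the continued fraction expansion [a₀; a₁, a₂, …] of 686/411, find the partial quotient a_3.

Repeatedly divide and take the remainder:
686 = 1·411 + 275, so a_0 = 1
411 = 1·275 + 136, so a_1 = 1
275 = 2·136 + 3, so a_2 = 2
136 = 45·3 + 1, so a_3 = 45

45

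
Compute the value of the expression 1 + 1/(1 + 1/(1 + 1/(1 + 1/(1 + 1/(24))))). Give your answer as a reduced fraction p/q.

Collapse the nested fraction from the inside out:
Start with 24.
1 + 1/(24/1) = 1 + 1/24 = 25/24
1 + 1/(25/24) = 1 + 24/25 = 49/25
1 + 1/(49/25) = 1 + 25/49 = 74/49
1 + 1/(74/49) = 1 + 49/74 = 123/74
1 + 1/(123/74) = 1 + 74/123 = 197/123

197/123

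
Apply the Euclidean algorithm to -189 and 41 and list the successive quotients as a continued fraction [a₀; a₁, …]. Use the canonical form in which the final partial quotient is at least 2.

-189 = -5·41 + 16, so a_0 = -5
41 = 2·16 + 9, so a_1 = 2
16 = 1·9 + 7, so a_2 = 1
9 = 1·7 + 2, so a_3 = 1
7 = 3·2 + 1, so a_4 = 3
2 = 2·1 + 0, so a_5 = 2

[-5; 2, 1, 1, 3, 2]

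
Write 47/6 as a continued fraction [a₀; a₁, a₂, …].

Apply division with remainder until the remainder is 0:
⌊47/6⌋ = 7, remainder 5
⌊6/5⌋ = 1, remainder 1
⌊5/1⌋ = 5, remainder 0

[7; 1, 5]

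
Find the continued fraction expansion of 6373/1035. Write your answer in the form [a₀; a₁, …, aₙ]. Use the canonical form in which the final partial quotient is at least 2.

[6; 6, 2, 1, 6, 8]

6373 = 6·1035 + 163, so a_0 = 6
1035 = 6·163 + 57, so a_1 = 6
163 = 2·57 + 49, so a_2 = 2
57 = 1·49 + 8, so a_3 = 1
49 = 6·8 + 1, so a_4 = 6
8 = 8·1 + 0, so a_5 = 8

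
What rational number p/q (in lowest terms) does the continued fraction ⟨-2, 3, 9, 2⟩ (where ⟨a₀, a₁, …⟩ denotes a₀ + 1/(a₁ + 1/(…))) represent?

a_0 = -2: -2/1
a_1 = 3: -5/3
a_2 = 9: -47/28
a_3 = 2: -99/59

-99/59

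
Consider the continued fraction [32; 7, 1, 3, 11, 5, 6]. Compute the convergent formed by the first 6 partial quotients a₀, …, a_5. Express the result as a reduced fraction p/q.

Compute successive convergents:
a_0 = 32: 32/1
a_1 = 7: 225/7
a_2 = 1: 257/8
a_3 = 3: 996/31
a_4 = 11: 11213/349
a_5 = 5: 57061/1776

57061/1776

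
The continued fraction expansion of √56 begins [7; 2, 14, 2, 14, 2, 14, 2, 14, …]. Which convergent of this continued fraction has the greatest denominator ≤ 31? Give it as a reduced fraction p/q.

217/29

a_0 = 7: 7/1  (≤ bound)
a_1 = 2: 15/2  (≤ bound)
a_2 = 14: 217/29  (≤ bound)
a_3 = 2: 449/60  (> 31, stop)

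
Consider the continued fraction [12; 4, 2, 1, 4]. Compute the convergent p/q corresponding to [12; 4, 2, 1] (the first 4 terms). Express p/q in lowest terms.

159/13

Starting at the tail and folding back:
Start with 1.
2 + 1/(1/1) = 2 + 1/1 = 3/1
4 + 1/(3/1) = 4 + 1/3 = 13/3
12 + 1/(13/3) = 12 + 3/13 = 159/13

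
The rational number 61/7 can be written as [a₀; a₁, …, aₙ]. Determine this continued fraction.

⌊61/7⌋ = 8, remainder 5
⌊7/5⌋ = 1, remainder 2
⌊5/2⌋ = 2, remainder 1
⌊2/1⌋ = 2, remainder 0

[8; 1, 2, 2]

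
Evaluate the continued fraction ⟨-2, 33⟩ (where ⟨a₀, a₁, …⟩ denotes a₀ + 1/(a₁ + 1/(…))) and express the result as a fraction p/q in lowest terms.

-65/33

Start with 33.
-2 + 1/(33/1) = -2 + 1/33 = -65/33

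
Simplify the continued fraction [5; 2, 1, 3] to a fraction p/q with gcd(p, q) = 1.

59/11

Build up convergents one term at a time:
a_0 = 5: 5/1
a_1 = 2: 11/2
a_2 = 1: 16/3
a_3 = 3: 59/11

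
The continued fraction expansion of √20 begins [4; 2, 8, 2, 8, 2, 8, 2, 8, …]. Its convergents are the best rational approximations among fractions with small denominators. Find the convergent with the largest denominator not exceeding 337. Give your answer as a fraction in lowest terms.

1364/305

a_0 = 4: 4/1  (≤ bound)
a_1 = 2: 9/2  (≤ bound)
a_2 = 8: 76/17  (≤ bound)
a_3 = 2: 161/36  (≤ bound)
a_4 = 8: 1364/305  (≤ bound)
a_5 = 2: 2889/646  (> 337, stop)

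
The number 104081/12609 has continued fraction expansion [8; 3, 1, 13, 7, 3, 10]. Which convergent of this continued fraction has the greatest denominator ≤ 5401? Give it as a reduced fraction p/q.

10087/1222

a_0 = 8: 8/1  (≤ bound)
a_1 = 3: 25/3  (≤ bound)
a_2 = 1: 33/4  (≤ bound)
a_3 = 13: 454/55  (≤ bound)
a_4 = 7: 3211/389  (≤ bound)
a_5 = 3: 10087/1222  (≤ bound)
a_6 = 10: 104081/12609  (> 5401, stop)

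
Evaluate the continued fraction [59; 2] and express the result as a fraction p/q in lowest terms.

Collapse the nested fraction from the inside out:
Start with 2.
59 + 1/(2/1) = 59 + 1/2 = 119/2

119/2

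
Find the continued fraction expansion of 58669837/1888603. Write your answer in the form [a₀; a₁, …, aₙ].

Apply division with remainder until the remainder is 0:
58669837 ÷ 1888603 → quotient 31, remainder 123144
1888603 ÷ 123144 → quotient 15, remainder 41443
123144 ÷ 41443 → quotient 2, remainder 40258
41443 ÷ 40258 → quotient 1, remainder 1185
40258 ÷ 1185 → quotient 33, remainder 1153
1185 ÷ 1153 → quotient 1, remainder 32
1153 ÷ 32 → quotient 36, remainder 1
32 ÷ 1 → quotient 32, remainder 0

[31; 15, 2, 1, 33, 1, 36, 32]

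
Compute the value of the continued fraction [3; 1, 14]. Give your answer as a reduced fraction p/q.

59/15

a_0 = 3: 3/1
a_1 = 1: 4/1
a_2 = 14: 59/15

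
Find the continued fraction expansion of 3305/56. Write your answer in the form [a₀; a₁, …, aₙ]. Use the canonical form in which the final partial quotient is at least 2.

3305 = 59·56 + 1, so a_0 = 59
56 = 56·1 + 0, so a_1 = 56

[59; 56]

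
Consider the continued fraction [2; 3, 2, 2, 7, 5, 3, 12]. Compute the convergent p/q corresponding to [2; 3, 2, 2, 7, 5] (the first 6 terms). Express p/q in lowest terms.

1484/647

Compute successive convergents:
a_0 = 2: 2/1
a_1 = 3: 7/3
a_2 = 2: 16/7
a_3 = 2: 39/17
a_4 = 7: 289/126
a_5 = 5: 1484/647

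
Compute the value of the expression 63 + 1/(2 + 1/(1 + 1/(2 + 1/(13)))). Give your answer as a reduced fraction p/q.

Start with 13.
2 + 1/(13/1) = 2 + 1/13 = 27/13
1 + 1/(27/13) = 1 + 13/27 = 40/27
2 + 1/(40/27) = 2 + 27/40 = 107/40
63 + 1/(107/40) = 63 + 40/107 = 6781/107

6781/107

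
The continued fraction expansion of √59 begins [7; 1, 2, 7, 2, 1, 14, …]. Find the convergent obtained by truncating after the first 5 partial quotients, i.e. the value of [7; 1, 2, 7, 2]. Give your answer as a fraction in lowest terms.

361/47

Starting at the tail and folding back:
Start with 2.
7 + 1/(2/1) = 7 + 1/2 = 15/2
2 + 1/(15/2) = 2 + 2/15 = 32/15
1 + 1/(32/15) = 1 + 15/32 = 47/32
7 + 1/(47/32) = 7 + 32/47 = 361/47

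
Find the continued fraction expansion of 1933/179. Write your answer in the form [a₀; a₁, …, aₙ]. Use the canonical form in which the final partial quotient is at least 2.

[10; 1, 3, 1, 35]

1933 = 10·179 + 143, so a_0 = 10
179 = 1·143 + 36, so a_1 = 1
143 = 3·36 + 35, so a_2 = 3
36 = 1·35 + 1, so a_3 = 1
35 = 35·1 + 0, so a_4 = 35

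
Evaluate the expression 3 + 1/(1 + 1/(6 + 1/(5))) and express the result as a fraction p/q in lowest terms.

139/36

a_0 = 3: 3/1
a_1 = 1: 4/1
a_2 = 6: 27/7
a_3 = 5: 139/36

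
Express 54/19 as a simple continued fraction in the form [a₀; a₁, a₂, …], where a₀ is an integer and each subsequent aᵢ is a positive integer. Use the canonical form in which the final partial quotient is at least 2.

[2; 1, 5, 3]

54 ÷ 19 → quotient 2, remainder 16
19 ÷ 16 → quotient 1, remainder 3
16 ÷ 3 → quotient 5, remainder 1
3 ÷ 1 → quotient 3, remainder 0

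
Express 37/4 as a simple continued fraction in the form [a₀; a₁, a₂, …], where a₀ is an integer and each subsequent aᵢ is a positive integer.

⌊37/4⌋ = 9, remainder 1
⌊4/1⌋ = 4, remainder 0

[9; 4]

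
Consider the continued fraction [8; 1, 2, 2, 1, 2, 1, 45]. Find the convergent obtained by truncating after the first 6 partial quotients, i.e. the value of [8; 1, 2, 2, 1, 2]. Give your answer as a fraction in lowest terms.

Start with 2.
1 + 1/(2/1) = 1 + 1/2 = 3/2
2 + 1/(3/2) = 2 + 2/3 = 8/3
2 + 1/(8/3) = 2 + 3/8 = 19/8
1 + 1/(19/8) = 1 + 8/19 = 27/19
8 + 1/(27/19) = 8 + 19/27 = 235/27

235/27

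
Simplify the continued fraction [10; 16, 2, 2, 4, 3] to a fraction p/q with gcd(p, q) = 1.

Compute successive convergents:
a_0 = 10: 10/1
a_1 = 16: 161/16
a_2 = 2: 332/33
a_3 = 2: 825/82
a_4 = 4: 3632/361
a_5 = 3: 11721/1165

11721/1165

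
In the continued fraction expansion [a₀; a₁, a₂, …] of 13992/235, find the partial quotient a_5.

2

13992 = 59·235 + 127, so a_0 = 59
235 = 1·127 + 108, so a_1 = 1
127 = 1·108 + 19, so a_2 = 1
108 = 5·19 + 13, so a_3 = 5
19 = 1·13 + 6, so a_4 = 1
13 = 2·6 + 1, so a_5 = 2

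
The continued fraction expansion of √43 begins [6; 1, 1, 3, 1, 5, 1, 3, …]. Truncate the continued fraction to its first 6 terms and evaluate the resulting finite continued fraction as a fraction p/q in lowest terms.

341/52

Start with 5.
1 + 1/(5/1) = 1 + 1/5 = 6/5
3 + 1/(6/5) = 3 + 5/6 = 23/6
1 + 1/(23/6) = 1 + 6/23 = 29/23
1 + 1/(29/23) = 1 + 23/29 = 52/29
6 + 1/(52/29) = 6 + 29/52 = 341/52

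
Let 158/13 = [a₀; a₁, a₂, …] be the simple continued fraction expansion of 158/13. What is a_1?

⌊158/13⌋ = 12, remainder 2
⌊13/2⌋ = 6, remainder 1

6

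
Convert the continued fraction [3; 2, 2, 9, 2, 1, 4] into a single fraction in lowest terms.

2325/683

Start with 4.
1 + 1/(4/1) = 1 + 1/4 = 5/4
2 + 1/(5/4) = 2 + 4/5 = 14/5
9 + 1/(14/5) = 9 + 5/14 = 131/14
2 + 1/(131/14) = 2 + 14/131 = 276/131
2 + 1/(276/131) = 2 + 131/276 = 683/276
3 + 1/(683/276) = 3 + 276/683 = 2325/683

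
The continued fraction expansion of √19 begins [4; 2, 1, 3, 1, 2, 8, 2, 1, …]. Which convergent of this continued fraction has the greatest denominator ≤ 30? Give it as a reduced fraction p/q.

61/14

a_0 = 4: 4/1  (≤ bound)
a_1 = 2: 9/2  (≤ bound)
a_2 = 1: 13/3  (≤ bound)
a_3 = 3: 48/11  (≤ bound)
a_4 = 1: 61/14  (≤ bound)
a_5 = 2: 170/39  (> 30, stop)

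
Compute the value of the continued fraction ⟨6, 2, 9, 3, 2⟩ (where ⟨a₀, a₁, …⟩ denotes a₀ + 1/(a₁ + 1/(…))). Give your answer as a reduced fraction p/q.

a_0 = 6: 6/1
a_1 = 2: 13/2
a_2 = 9: 123/19
a_3 = 3: 382/59
a_4 = 2: 887/137

887/137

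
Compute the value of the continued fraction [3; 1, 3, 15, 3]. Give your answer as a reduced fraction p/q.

702/187

Work from the innermost term outward:
Start with 3.
15 + 1/(3/1) = 15 + 1/3 = 46/3
3 + 1/(46/3) = 3 + 3/46 = 141/46
1 + 1/(141/46) = 1 + 46/141 = 187/141
3 + 1/(187/141) = 3 + 141/187 = 702/187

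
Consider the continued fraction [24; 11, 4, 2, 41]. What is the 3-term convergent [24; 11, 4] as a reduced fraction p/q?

1084/45

Start with 4.
11 + 1/(4/1) = 11 + 1/4 = 45/4
24 + 1/(45/4) = 24 + 4/45 = 1084/45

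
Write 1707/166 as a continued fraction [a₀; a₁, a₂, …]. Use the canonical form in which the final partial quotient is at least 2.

1707 = 10·166 + 47, so a_0 = 10
166 = 3·47 + 25, so a_1 = 3
47 = 1·25 + 22, so a_2 = 1
25 = 1·22 + 3, so a_3 = 1
22 = 7·3 + 1, so a_4 = 7
3 = 3·1 + 0, so a_5 = 3

[10; 3, 1, 1, 7, 3]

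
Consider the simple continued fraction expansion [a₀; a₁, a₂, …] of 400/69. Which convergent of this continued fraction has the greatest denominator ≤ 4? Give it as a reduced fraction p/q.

a_0 = 5: 5/1  (≤ bound)
a_1 = 1: 6/1  (≤ bound)
a_2 = 3: 23/4  (≤ bound)
a_3 = 1: 29/5  (> 4, stop)

23/4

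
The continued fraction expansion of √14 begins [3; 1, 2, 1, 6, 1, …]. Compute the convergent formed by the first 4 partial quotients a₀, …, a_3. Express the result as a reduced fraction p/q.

Start with 1.
2 + 1/(1/1) = 2 + 1/1 = 3/1
1 + 1/(3/1) = 1 + 1/3 = 4/3
3 + 1/(4/3) = 3 + 3/4 = 15/4

15/4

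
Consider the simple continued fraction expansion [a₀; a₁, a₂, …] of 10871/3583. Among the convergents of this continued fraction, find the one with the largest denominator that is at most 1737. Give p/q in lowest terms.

List convergents until the denominator exceeds the bound:
a_0 = 3: 3/1  (≤ bound)
a_1 = 29: 88/29  (≤ bound)
a_2 = 2: 179/59  (≤ bound)
a_3 = 1: 267/88  (≤ bound)
a_4 = 2: 713/235  (≤ bound)
a_5 = 2: 1693/558  (≤ bound)
a_6 = 6: 10871/3583  (> 1737, stop)

1693/558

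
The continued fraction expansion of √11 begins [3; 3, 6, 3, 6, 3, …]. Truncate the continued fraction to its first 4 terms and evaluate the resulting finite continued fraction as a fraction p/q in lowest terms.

199/60

Start with 3.
6 + 1/(3/1) = 6 + 1/3 = 19/3
3 + 1/(19/3) = 3 + 3/19 = 60/19
3 + 1/(60/19) = 3 + 19/60 = 199/60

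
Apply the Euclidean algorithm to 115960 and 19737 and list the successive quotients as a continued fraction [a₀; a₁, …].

Run the Euclidean algorithm, recording each quotient:
115960 ÷ 19737 → quotient 5, remainder 17275
19737 ÷ 17275 → quotient 1, remainder 2462
17275 ÷ 2462 → quotient 7, remainder 41
2462 ÷ 41 → quotient 60, remainder 2
41 ÷ 2 → quotient 20, remainder 1
2 ÷ 1 → quotient 2, remainder 0

[5; 1, 7, 60, 20, 2]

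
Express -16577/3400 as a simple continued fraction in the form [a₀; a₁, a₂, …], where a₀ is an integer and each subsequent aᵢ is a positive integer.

-16577 ÷ 3400 → quotient -5, remainder 423
3400 ÷ 423 → quotient 8, remainder 16
423 ÷ 16 → quotient 26, remainder 7
16 ÷ 7 → quotient 2, remainder 2
7 ÷ 2 → quotient 3, remainder 1
2 ÷ 1 → quotient 2, remainder 0

[-5; 8, 26, 2, 3, 2]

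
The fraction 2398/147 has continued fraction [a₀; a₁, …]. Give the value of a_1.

Apply division with remainder until the remainder is 0:
2398 ÷ 147 → quotient 16, remainder 46
147 ÷ 46 → quotient 3, remainder 9

3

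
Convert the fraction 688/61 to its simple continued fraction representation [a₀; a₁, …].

[11; 3, 1, 1, 2, 3]

Repeatedly divide and take the remainder:
688 ÷ 61 → quotient 11, remainder 17
61 ÷ 17 → quotient 3, remainder 10
17 ÷ 10 → quotient 1, remainder 7
10 ÷ 7 → quotient 1, remainder 3
7 ÷ 3 → quotient 2, remainder 1
3 ÷ 1 → quotient 3, remainder 0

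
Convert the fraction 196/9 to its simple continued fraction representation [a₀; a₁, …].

[21; 1, 3, 2]

Run the Euclidean algorithm, recording each quotient:
196 ÷ 9 → quotient 21, remainder 7
9 ÷ 7 → quotient 1, remainder 2
7 ÷ 2 → quotient 3, remainder 1
2 ÷ 1 → quotient 2, remainder 0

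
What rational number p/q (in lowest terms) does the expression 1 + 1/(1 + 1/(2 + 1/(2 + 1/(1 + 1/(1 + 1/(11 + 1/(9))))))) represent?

Start with 9.
11 + 1/(9/1) = 11 + 1/9 = 100/9
1 + 1/(100/9) = 1 + 9/100 = 109/100
1 + 1/(109/100) = 1 + 100/109 = 209/109
2 + 1/(209/109) = 2 + 109/209 = 527/209
2 + 1/(527/209) = 2 + 209/527 = 1263/527
1 + 1/(1263/527) = 1 + 527/1263 = 1790/1263
1 + 1/(1790/1263) = 1 + 1263/1790 = 3053/1790

3053/1790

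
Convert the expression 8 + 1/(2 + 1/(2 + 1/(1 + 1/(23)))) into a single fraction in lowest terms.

1399/166

Start with 23.
1 + 1/(23/1) = 1 + 1/23 = 24/23
2 + 1/(24/23) = 2 + 23/24 = 71/24
2 + 1/(71/24) = 2 + 24/71 = 166/71
8 + 1/(166/71) = 8 + 71/166 = 1399/166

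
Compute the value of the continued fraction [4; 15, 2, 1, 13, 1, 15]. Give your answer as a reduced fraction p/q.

a_0 = 4: 4/1
a_1 = 15: 61/15
a_2 = 2: 126/31
a_3 = 1: 187/46
a_4 = 13: 2557/629
a_5 = 1: 2744/675
a_6 = 15: 43717/10754

43717/10754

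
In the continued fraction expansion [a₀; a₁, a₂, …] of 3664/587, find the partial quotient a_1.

4

⌊3664/587⌋ = 6, remainder 142
⌊587/142⌋ = 4, remainder 19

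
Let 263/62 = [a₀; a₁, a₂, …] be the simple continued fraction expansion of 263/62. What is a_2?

7

263 ÷ 62 → quotient 4, remainder 15
62 ÷ 15 → quotient 4, remainder 2
15 ÷ 2 → quotient 7, remainder 1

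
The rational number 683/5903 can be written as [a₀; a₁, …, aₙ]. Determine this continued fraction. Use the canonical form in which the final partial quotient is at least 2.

[0; 8, 1, 1, 1, 3, 1, 48]

683 ÷ 5903 → quotient 0, remainder 683
5903 ÷ 683 → quotient 8, remainder 439
683 ÷ 439 → quotient 1, remainder 244
439 ÷ 244 → quotient 1, remainder 195
244 ÷ 195 → quotient 1, remainder 49
195 ÷ 49 → quotient 3, remainder 48
49 ÷ 48 → quotient 1, remainder 1
48 ÷ 1 → quotient 48, remainder 0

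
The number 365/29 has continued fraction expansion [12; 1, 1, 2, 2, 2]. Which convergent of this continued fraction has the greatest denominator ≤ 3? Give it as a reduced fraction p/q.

25/2

a_0 = 12: 12/1  (≤ bound)
a_1 = 1: 13/1  (≤ bound)
a_2 = 1: 25/2  (≤ bound)
a_3 = 2: 63/5  (> 3, stop)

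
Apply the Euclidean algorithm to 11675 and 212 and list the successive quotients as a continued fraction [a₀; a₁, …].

[55; 14, 7, 2]

Run the Euclidean algorithm, recording each quotient:
⌊11675/212⌋ = 55, remainder 15
⌊212/15⌋ = 14, remainder 2
⌊15/2⌋ = 7, remainder 1
⌊2/1⌋ = 2, remainder 0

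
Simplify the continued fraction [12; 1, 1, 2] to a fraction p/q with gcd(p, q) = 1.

Compute successive convergents:
a_0 = 12: 12/1
a_1 = 1: 13/1
a_2 = 1: 25/2
a_3 = 2: 63/5

63/5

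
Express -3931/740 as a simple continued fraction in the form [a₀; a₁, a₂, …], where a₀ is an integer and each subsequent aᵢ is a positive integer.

-3931 = -6·740 + 509, so a_0 = -6
740 = 1·509 + 231, so a_1 = 1
509 = 2·231 + 47, so a_2 = 2
231 = 4·47 + 43, so a_3 = 4
47 = 1·43 + 4, so a_4 = 1
43 = 10·4 + 3, so a_5 = 10
4 = 1·3 + 1, so a_6 = 1
3 = 3·1 + 0, so a_7 = 3

[-6; 1, 2, 4, 1, 10, 1, 3]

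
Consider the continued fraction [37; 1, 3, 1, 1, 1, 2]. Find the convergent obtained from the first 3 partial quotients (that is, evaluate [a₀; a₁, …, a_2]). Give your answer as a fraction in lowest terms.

Compute successive convergents:
a_0 = 37: 37/1
a_1 = 1: 38/1
a_2 = 3: 151/4

151/4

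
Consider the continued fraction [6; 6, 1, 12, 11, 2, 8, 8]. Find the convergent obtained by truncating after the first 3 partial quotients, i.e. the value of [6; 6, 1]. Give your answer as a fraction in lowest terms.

Use the convergent recurrence hₖ = aₖ·hₖ₋₁ + hₖ₋₂ (and likewise for the denominators kₖ):
a_0 = 6: 6/1
a_1 = 6: 37/6
a_2 = 1: 43/7

43/7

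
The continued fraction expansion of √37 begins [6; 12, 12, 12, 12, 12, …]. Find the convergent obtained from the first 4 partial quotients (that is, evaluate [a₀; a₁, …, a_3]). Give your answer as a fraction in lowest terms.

Start with 12.
12 + 1/(12/1) = 12 + 1/12 = 145/12
12 + 1/(145/12) = 12 + 12/145 = 1752/145
6 + 1/(1752/145) = 6 + 145/1752 = 10657/1752

10657/1752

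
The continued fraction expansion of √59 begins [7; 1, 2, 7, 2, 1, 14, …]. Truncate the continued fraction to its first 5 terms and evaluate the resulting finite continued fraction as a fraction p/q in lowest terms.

361/47

Compute successive convergents:
a_0 = 7: 7/1
a_1 = 1: 8/1
a_2 = 2: 23/3
a_3 = 7: 169/22
a_4 = 2: 361/47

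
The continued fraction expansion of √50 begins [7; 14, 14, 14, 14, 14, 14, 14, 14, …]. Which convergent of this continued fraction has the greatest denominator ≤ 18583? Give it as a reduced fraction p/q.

19601/2772

List convergents until the denominator exceeds the bound:
a_0 = 7: 7/1  (≤ bound)
a_1 = 14: 99/14  (≤ bound)
a_2 = 14: 1393/197  (≤ bound)
a_3 = 14: 19601/2772  (≤ bound)
a_4 = 14: 275807/39005  (> 18583, stop)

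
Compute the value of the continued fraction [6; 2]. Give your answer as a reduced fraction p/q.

13/2

Build up convergents one term at a time:
a_0 = 6: 6/1
a_1 = 2: 13/2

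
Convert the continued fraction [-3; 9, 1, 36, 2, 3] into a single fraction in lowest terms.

a_0 = -3: -3/1
a_1 = 9: -26/9
a_2 = 1: -29/10
a_3 = 36: -1070/369
a_4 = 2: -2169/748
a_5 = 3: -7577/2613

-7577/2613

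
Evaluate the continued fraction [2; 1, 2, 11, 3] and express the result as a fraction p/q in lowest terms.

281/105

Work from the innermost term outward:
Start with 3.
11 + 1/(3/1) = 11 + 1/3 = 34/3
2 + 1/(34/3) = 2 + 3/34 = 71/34
1 + 1/(71/34) = 1 + 34/71 = 105/71
2 + 1/(105/71) = 2 + 71/105 = 281/105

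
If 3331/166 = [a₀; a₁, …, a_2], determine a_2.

11

Apply division with remainder until the remainder is 0:
3331 = 20·166 + 11, so a_0 = 20
166 = 15·11 + 1, so a_1 = 15
11 = 11·1 + 0, so a_2 = 11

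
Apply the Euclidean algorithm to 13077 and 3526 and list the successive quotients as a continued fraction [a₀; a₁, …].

[3; 1, 2, 2, 3, 4, 34]

13077 = 3·3526 + 2499, so a_0 = 3
3526 = 1·2499 + 1027, so a_1 = 1
2499 = 2·1027 + 445, so a_2 = 2
1027 = 2·445 + 137, so a_3 = 2
445 = 3·137 + 34, so a_4 = 3
137 = 4·34 + 1, so a_5 = 4
34 = 34·1 + 0, so a_6 = 34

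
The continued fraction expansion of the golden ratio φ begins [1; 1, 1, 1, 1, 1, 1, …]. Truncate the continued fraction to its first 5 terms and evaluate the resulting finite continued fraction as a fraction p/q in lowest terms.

8/5

Collapse the nested fraction from the inside out:
Start with 1.
1 + 1/(1/1) = 1 + 1/1 = 2/1
1 + 1/(2/1) = 1 + 1/2 = 3/2
1 + 1/(3/2) = 1 + 2/3 = 5/3
1 + 1/(5/3) = 1 + 3/5 = 8/5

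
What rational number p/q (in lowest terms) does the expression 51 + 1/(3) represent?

154/3

Starting at the tail and folding back:
Start with 3.
51 + 1/(3/1) = 51 + 1/3 = 154/3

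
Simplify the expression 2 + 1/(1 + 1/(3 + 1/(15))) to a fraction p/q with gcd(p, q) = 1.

a_0 = 2: 2/1
a_1 = 1: 3/1
a_2 = 3: 11/4
a_3 = 15: 168/61

168/61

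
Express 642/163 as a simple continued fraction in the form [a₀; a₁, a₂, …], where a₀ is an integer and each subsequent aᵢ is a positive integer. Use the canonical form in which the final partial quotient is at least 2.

[3; 1, 15, 3, 3]

Apply division with remainder until the remainder is 0:
642 = 3·163 + 153, so a_0 = 3
163 = 1·153 + 10, so a_1 = 1
153 = 15·10 + 3, so a_2 = 15
10 = 3·3 + 1, so a_3 = 3
3 = 3·1 + 0, so a_4 = 3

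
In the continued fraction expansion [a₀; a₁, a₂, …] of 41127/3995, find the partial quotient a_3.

41127 ÷ 3995 → quotient 10, remainder 1177
3995 ÷ 1177 → quotient 3, remainder 464
1177 ÷ 464 → quotient 2, remainder 249
464 ÷ 249 → quotient 1, remainder 215

1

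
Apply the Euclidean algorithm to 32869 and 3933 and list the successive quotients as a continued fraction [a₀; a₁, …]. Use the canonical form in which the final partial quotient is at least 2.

[8; 2, 1, 3, 1, 55, 2, 2]

Repeatedly divide and take the remainder:
⌊32869/3933⌋ = 8, remainder 1405
⌊3933/1405⌋ = 2, remainder 1123
⌊1405/1123⌋ = 1, remainder 282
⌊1123/282⌋ = 3, remainder 277
⌊282/277⌋ = 1, remainder 5
⌊277/5⌋ = 55, remainder 2
⌊5/2⌋ = 2, remainder 1
⌊2/1⌋ = 2, remainder 0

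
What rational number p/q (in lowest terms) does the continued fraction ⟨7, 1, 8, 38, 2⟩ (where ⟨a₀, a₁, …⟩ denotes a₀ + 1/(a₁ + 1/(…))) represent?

5483/695

Starting at the tail and folding back:
Start with 2.
38 + 1/(2/1) = 38 + 1/2 = 77/2
8 + 1/(77/2) = 8 + 2/77 = 618/77
1 + 1/(618/77) = 1 + 77/618 = 695/618
7 + 1/(695/618) = 7 + 618/695 = 5483/695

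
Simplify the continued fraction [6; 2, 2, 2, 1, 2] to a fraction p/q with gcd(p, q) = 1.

295/46

a_0 = 6: 6/1
a_1 = 2: 13/2
a_2 = 2: 32/5
a_3 = 2: 77/12
a_4 = 1: 109/17
a_5 = 2: 295/46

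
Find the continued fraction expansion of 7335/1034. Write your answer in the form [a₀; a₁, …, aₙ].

7335 = 7·1034 + 97, so a_0 = 7
1034 = 10·97 + 64, so a_1 = 10
97 = 1·64 + 33, so a_2 = 1
64 = 1·33 + 31, so a_3 = 1
33 = 1·31 + 2, so a_4 = 1
31 = 15·2 + 1, so a_5 = 15
2 = 2·1 + 0, so a_6 = 2

[7; 10, 1, 1, 1, 15, 2]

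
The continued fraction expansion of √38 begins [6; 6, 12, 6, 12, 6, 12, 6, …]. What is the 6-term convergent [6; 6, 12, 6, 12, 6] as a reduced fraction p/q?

202501/32850

Compute successive convergents:
a_0 = 6: 6/1
a_1 = 6: 37/6
a_2 = 12: 450/73
a_3 = 6: 2737/444
a_4 = 12: 33294/5401
a_5 = 6: 202501/32850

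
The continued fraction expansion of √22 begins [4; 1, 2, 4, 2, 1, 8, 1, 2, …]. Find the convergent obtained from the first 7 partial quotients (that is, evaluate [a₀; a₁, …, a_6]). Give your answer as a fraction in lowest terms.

Use the convergent recurrence hₖ = aₖ·hₖ₋₁ + hₖ₋₂ (and likewise for the denominators kₖ):
a_0 = 4: 4/1
a_1 = 1: 5/1
a_2 = 2: 14/3
a_3 = 4: 61/13
a_4 = 2: 136/29
a_5 = 1: 197/42
a_6 = 8: 1712/365

1712/365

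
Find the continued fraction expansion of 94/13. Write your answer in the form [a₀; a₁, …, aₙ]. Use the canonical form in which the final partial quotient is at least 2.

[7; 4, 3]

94 ÷ 13 → quotient 7, remainder 3
13 ÷ 3 → quotient 4, remainder 1
3 ÷ 1 → quotient 3, remainder 0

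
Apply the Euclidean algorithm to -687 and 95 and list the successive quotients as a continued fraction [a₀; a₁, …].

Repeatedly divide and take the remainder:
-687 = -8·95 + 73, so a_0 = -8
95 = 1·73 + 22, so a_1 = 1
73 = 3·22 + 7, so a_2 = 3
22 = 3·7 + 1, so a_3 = 3
7 = 7·1 + 0, so a_4 = 7

[-8; 1, 3, 3, 7]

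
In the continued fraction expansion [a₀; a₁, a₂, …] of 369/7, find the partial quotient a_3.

2

⌊369/7⌋ = 52, remainder 5
⌊7/5⌋ = 1, remainder 2
⌊5/2⌋ = 2, remainder 1
⌊2/1⌋ = 2, remainder 0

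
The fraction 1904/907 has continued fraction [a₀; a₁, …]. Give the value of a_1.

10

1904 ÷ 907 → quotient 2, remainder 90
907 ÷ 90 → quotient 10, remainder 7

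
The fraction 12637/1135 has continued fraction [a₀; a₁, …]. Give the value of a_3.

7

Run the Euclidean algorithm, recording each quotient:
12637 ÷ 1135 → quotient 11, remainder 152
1135 ÷ 152 → quotient 7, remainder 71
152 ÷ 71 → quotient 2, remainder 10
71 ÷ 10 → quotient 7, remainder 1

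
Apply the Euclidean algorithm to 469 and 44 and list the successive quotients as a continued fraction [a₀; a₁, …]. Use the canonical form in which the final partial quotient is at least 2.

Run the Euclidean algorithm, recording each quotient:
⌊469/44⌋ = 10, remainder 29
⌊44/29⌋ = 1, remainder 15
⌊29/15⌋ = 1, remainder 14
⌊15/14⌋ = 1, remainder 1
⌊14/1⌋ = 14, remainder 0

[10; 1, 1, 1, 14]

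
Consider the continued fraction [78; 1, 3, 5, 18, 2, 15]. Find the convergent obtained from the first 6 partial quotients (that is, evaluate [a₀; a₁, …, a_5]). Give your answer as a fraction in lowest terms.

61828/785

Start with 2.
18 + 1/(2/1) = 18 + 1/2 = 37/2
5 + 1/(37/2) = 5 + 2/37 = 187/37
3 + 1/(187/37) = 3 + 37/187 = 598/187
1 + 1/(598/187) = 1 + 187/598 = 785/598
78 + 1/(785/598) = 78 + 598/785 = 61828/785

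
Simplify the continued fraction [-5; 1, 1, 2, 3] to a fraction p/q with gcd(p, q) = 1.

Starting at the tail and folding back:
Start with 3.
2 + 1/(3/1) = 2 + 1/3 = 7/3
1 + 1/(7/3) = 1 + 3/7 = 10/7
1 + 1/(10/7) = 1 + 7/10 = 17/10
-5 + 1/(17/10) = -5 + 10/17 = -75/17

-75/17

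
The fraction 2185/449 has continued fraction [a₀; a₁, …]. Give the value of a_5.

2185 = 4·449 + 389, so a_0 = 4
449 = 1·389 + 60, so a_1 = 1
389 = 6·60 + 29, so a_2 = 6
60 = 2·29 + 2, so a_3 = 2
29 = 14·2 + 1, so a_4 = 14
2 = 2·1 + 0, so a_5 = 2

2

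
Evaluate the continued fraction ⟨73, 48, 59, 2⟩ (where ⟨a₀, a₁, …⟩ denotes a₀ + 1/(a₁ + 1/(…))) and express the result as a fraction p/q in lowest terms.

417241/5714

Start with 2.
59 + 1/(2/1) = 59 + 1/2 = 119/2
48 + 1/(119/2) = 48 + 2/119 = 5714/119
73 + 1/(5714/119) = 73 + 119/5714 = 417241/5714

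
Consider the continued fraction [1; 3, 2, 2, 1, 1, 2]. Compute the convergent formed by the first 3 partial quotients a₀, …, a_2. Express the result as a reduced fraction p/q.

9/7

Starting at the tail and folding back:
Start with 2.
3 + 1/(2/1) = 3 + 1/2 = 7/2
1 + 1/(7/2) = 1 + 2/7 = 9/7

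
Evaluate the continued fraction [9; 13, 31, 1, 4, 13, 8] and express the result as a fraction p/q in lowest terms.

2005015/220896

Start with 8.
13 + 1/(8/1) = 13 + 1/8 = 105/8
4 + 1/(105/8) = 4 + 8/105 = 428/105
1 + 1/(428/105) = 1 + 105/428 = 533/428
31 + 1/(533/428) = 31 + 428/533 = 16951/533
13 + 1/(16951/533) = 13 + 533/16951 = 220896/16951
9 + 1/(220896/16951) = 9 + 16951/220896 = 2005015/220896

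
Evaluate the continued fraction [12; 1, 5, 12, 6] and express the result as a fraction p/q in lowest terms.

5699/444

Work from the innermost term outward:
Start with 6.
12 + 1/(6/1) = 12 + 1/6 = 73/6
5 + 1/(73/6) = 5 + 6/73 = 371/73
1 + 1/(371/73) = 1 + 73/371 = 444/371
12 + 1/(444/371) = 12 + 371/444 = 5699/444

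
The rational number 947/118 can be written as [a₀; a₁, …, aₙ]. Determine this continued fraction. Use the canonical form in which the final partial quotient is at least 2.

Apply division with remainder until the remainder is 0:
947 ÷ 118 → quotient 8, remainder 3
118 ÷ 3 → quotient 39, remainder 1
3 ÷ 1 → quotient 3, remainder 0

[8; 39, 3]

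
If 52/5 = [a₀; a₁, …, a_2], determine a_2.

Run the Euclidean algorithm, recording each quotient:
52 ÷ 5 → quotient 10, remainder 2
5 ÷ 2 → quotient 2, remainder 1
2 ÷ 1 → quotient 2, remainder 0

2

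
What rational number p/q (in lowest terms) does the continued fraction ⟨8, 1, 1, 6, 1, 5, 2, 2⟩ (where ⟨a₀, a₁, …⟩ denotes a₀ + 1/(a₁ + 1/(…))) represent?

4011/470

a_0 = 8: 8/1
a_1 = 1: 9/1
a_2 = 1: 17/2
a_3 = 6: 111/13
a_4 = 1: 128/15
a_5 = 5: 751/88
a_6 = 2: 1630/191
a_7 = 2: 4011/470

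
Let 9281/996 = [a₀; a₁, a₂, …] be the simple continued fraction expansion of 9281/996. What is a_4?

2

9281 = 9·996 + 317, so a_0 = 9
996 = 3·317 + 45, so a_1 = 3
317 = 7·45 + 2, so a_2 = 7
45 = 22·2 + 1, so a_3 = 22
2 = 2·1 + 0, so a_4 = 2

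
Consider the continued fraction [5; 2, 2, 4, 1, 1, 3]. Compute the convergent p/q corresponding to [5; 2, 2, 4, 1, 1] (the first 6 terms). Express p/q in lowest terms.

265/49

Start with 1.
1 + 1/(1/1) = 1 + 1/1 = 2/1
4 + 1/(2/1) = 4 + 1/2 = 9/2
2 + 1/(9/2) = 2 + 2/9 = 20/9
2 + 1/(20/9) = 2 + 9/20 = 49/20
5 + 1/(49/20) = 5 + 20/49 = 265/49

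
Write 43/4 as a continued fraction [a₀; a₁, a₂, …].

[10; 1, 3]

43 ÷ 4 → quotient 10, remainder 3
4 ÷ 3 → quotient 1, remainder 1
3 ÷ 1 → quotient 3, remainder 0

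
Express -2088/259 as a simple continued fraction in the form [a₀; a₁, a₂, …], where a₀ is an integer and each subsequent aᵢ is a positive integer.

[-9; 1, 15, 5, 3]

Run the Euclidean algorithm, recording each quotient:
-2088 ÷ 259 → quotient -9, remainder 243
259 ÷ 243 → quotient 1, remainder 16
243 ÷ 16 → quotient 15, remainder 3
16 ÷ 3 → quotient 5, remainder 1
3 ÷ 1 → quotient 3, remainder 0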